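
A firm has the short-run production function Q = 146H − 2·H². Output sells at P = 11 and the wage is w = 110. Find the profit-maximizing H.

H* = 34

The marginal product of H is MP_H = 146 − 4H.
A price-taking firm hires until the value of the marginal product equals the wage: P·MP_H = w, so 11·(146 − 4H) = 110.
Then 146 − 4H = 10, giving H = 34.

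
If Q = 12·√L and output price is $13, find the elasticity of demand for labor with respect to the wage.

ε = -2

MP_L = (1/2)·12·L^(-1/2), so P·MP_L = w gives 78·L^(-1/2) = w.
Solving, L(w) = (78/w)^(2). This is a constant-elasticity form: L ∝ w^(−2), so ε = −2.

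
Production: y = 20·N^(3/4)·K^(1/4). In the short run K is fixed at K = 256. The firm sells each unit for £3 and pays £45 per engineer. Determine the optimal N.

With K = 256, MP_N = (3/4)·20·N^(-1/4)·256^(1/4) = 60·N^(-1/4).
Profit maximization for a price taker requires P·MP_N = w: 3·60·N^(-1/4) = 45.
So N^(-1/4) = 0.25, which gives N = 256.

N* = 256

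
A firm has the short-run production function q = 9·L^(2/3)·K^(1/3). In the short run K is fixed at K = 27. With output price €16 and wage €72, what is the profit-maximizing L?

L* = 64

With K = 27, MP_L = (2/3)·9·L^(-1/3)·27^(1/3) = 18·L^(-1/3).
Profit maximization for a price taker requires P·MP_L = w: 16·18·L^(-1/3) = 72.
So L^(-1/3) = 0.25, which gives L = 64.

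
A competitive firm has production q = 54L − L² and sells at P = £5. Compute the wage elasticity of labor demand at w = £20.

From P·MP_L = w with MP_L = 54 − 2L, labor demand is L(w) = (54 − w/5)/2.
dL/dw = −1/(10) = -0.1.
At w = 20, L = 25, so ε = (dL/dw)·(w/L) = (-0.1)·(20/25) = -0.08.

ε = -0.08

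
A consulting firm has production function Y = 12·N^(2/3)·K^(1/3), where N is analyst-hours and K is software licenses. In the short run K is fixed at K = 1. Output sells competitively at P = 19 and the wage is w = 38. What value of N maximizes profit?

N* = 64

With K = 1, MP_N = (2/3)·12·N^(-1/3)·1^(1/3) = 8·N^(-1/3).
Profit maximization for a price taker requires P·MP_N = w: 19·8·N^(-1/3) = 38.
So N^(-1/3) = 0.25, which gives N = 64.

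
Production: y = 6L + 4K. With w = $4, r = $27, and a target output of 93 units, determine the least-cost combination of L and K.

L* = 15.5, K* = 0

The inputs are perfect substitutes, so the firm uses whichever has the lower cost per unit of output.
Cost per unit of output via L is w/6 = 2/3; via K it is r/4 = 6.75. L is cheaper.
Producing y = 93 with L alone: L = 15.5, K = 0.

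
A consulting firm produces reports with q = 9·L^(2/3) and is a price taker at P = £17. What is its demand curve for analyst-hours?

MP_L = (2/3)·9·L^(-1/3) = 6·L^(-1/3).
Setting P·MP_L = w: 102·L^(-1/3) = w.
Solving for L: L^(-1/3) = w/102, so L = (102/w)^(3).

L(w) = 1061208/w³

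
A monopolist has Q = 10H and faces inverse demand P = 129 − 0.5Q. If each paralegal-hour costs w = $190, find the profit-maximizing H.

H* = 11

Marginal revenue from the inverse demand is MR = 129 − Q.
The marginal product is MP_H = 10.
A monopolist hires until marginal revenue product equals the wage: MR·MP_H = w.
(129 − 10H)·10 = 190, so H = 11.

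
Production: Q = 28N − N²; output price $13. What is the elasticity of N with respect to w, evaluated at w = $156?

From P·MP_N = w with MP_N = 28 − 2N, labor demand is N(w) = (28 − w/13)/2.
dN/dw = −1/(26) = -1/26.
At w = 156, N = 8, so ε = (dN/dw)·(w/N) = (-1/26)·(156/8) = -0.75.

ε = -0.75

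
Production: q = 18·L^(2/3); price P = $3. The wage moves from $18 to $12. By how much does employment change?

ΔL = 19

From P·MP_L = w with MP_L = 12·L^(-1/3), the labor demand is L(w) = (36/w)^(3).
At w = 18: L = 8. At w = 12: L = 27.
ΔL = 27 − 8 = 19.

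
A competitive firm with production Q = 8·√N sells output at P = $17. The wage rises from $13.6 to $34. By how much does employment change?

ΔN = -21

From P·MP_N = w with MP_N = 4·N^(-1/2), the labor demand is N(w) = (68/w)^(2).
At w = 13.6: N = 25. At w = 34: N = 4.
ΔN = 4 − 25 = -21.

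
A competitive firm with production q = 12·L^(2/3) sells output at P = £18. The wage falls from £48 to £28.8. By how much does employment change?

From P·MP_L = w with MP_L = 8·L^(-1/3), the labor demand is L(w) = (144/w)^(3).
At w = 48: L = 27. At w = 28.8: L = 125.
ΔL = 125 − 27 = 98.

ΔL = 98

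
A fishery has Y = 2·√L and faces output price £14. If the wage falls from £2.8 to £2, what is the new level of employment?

From P·MP_L = w with MP_L = L^(-1/2), the labor demand is L(w) = (14/w)^(2).
At w = 2.8: L = 25. At w = 2: L = 49.

L* = 49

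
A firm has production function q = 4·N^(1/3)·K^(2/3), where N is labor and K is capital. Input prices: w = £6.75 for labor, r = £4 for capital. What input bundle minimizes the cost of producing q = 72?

N* = 8, K* = 27

Cost minimization requires the marginal rate of technical substitution to equal the input-price ratio: MP_N/MP_K = w/r.
Here MP_N/MP_K = (1/3)·(K/N)/(2/3) = 0.5·(K/N). Setting this equal to 6.75/4 = 1.6875 gives K = 3.375N.
Substituting into q = 72: 4·N^(1/3)·(3.375N)^(2/3) = 72.
Solving, N = 8 and K = 27.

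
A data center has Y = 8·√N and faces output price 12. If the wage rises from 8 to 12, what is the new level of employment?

N* = 16

From P·MP_N = w with MP_N = 4·N^(-1/2), the labor demand is N(w) = (48/w)^(2).
At w = 8: N = 36. At w = 12: N = 16.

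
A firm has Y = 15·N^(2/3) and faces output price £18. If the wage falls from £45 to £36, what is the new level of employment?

N* = 125

From P·MP_N = w with MP_N = 10·N^(-1/3), the labor demand is N(w) = (180/w)^(3).
At w = 45: N = 64. At w = 36: N = 125.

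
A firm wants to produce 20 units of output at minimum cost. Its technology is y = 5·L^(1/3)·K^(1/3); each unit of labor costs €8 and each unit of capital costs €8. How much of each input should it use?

Cost minimization requires the marginal rate of technical substitution to equal the input-price ratio: MP_L/MP_K = w/r.
Here MP_L/MP_K = (1/3)·(K/L)/(1/3) = (K/L). Setting this equal to 8/8 = 1 gives K = L.
Substituting into y = 20: 5·L^(1/3)·(L)^(1/3) = 20.
Solving, L = 8 and K = 8.

L* = 8, K* = 8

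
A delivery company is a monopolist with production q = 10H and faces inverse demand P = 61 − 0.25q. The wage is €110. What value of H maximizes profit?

H* = 10

Marginal revenue from the inverse demand is MR = 61 − 0.5q.
The marginal product is MP_H = 10.
A monopolist hires until marginal revenue product equals the wage: MR·MP_H = w.
(61 − 5H)·10 = 110, so H = 10.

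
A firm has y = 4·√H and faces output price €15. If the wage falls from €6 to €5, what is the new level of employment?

H* = 36

From P·MP_H = w with MP_H = 2·H^(-1/2), the labor demand is H(w) = (30/w)^(2).
At w = 6: H = 25. At w = 5: H = 36.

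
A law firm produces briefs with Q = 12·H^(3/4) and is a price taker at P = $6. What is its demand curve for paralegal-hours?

H(w) = 8503056/w^(4)

MP_H = (3/4)·12·H^(-1/4) = 9·H^(-1/4).
Setting P·MP_H = w: 54·H^(-1/4) = w.
Solving for H: H^(-1/4) = w/54, so H = (54/w)^(4).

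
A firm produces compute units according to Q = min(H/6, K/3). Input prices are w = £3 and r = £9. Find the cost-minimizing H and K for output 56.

H* = 336, K* = 168

With a fixed-proportions technology, the cost-minimizing bundle uses no slack in either input: H/6 = K/3 = Q.
So H = 6·56 = 336 and K = 3·56 = 168.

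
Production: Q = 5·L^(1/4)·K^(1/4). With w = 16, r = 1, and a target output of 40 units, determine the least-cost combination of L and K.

L* = 16, K* = 256

Cost minimization requires the marginal rate of technical substitution to equal the input-price ratio: MP_L/MP_K = w/r.
Here MP_L/MP_K = (1/4)·(K/L)/(1/4) = (K/L). Setting this equal to 16/1 = 16 gives K = 16L.
Substituting into Q = 40: 5·L^(1/4)·(16L)^(1/4) = 40.
Solving, L = 16 and K = 256.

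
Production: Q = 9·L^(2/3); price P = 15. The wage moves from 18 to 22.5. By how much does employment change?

From P·MP_L = w with MP_L = 6·L^(-1/3), the labor demand is L(w) = (90/w)^(3).
At w = 18: L = 125. At w = 22.5: L = 64.
ΔL = 64 − 125 = -61.

ΔL = -61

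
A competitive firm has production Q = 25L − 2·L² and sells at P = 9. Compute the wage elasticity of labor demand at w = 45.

From P·MP_L = w with MP_L = 25 − 4L, labor demand is L(w) = (25 − w/9)/4.
dL/dw = −1/(36) = -1/36.
At w = 45, L = 5, so ε = (dL/dw)·(w/L) = (-1/36)·(45/5) = -0.25.

ε = -0.25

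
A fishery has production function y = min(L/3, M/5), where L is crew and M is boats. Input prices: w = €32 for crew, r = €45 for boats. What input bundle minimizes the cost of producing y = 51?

L* = 153, M* = 255

With a fixed-proportions technology, the cost-minimizing bundle uses no slack in either input: L/3 = M/5 = y.
So L = 3·51 = 153 and M = 5·51 = 255.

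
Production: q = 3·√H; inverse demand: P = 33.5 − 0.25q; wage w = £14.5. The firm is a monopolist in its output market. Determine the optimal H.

Marginal revenue from the inverse demand is MR = 33.5 − 0.5q.
The marginal product is MP_H = 1.5·H^(-1/2).
A monopolist hires until marginal revenue product equals the wage: MR·MP_H = w.
At H, q = 3·√H. Substituting and solving: (33.5 − 1.5·√H)·1.5·H^(-1/2) = 14.5 gives H = 9.

H* = 9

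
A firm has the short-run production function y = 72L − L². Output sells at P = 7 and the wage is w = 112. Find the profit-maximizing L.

The marginal product of L is MP_L = 72 − 2L.
A price-taking firm hires until the value of the marginal product equals the wage: P·MP_L = w, so 7·(72 − 2L) = 112.
Then 72 − 2L = 16, giving L = 28.

L* = 28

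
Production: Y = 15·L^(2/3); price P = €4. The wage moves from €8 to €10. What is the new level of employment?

From P·MP_L = w with MP_L = 10·L^(-1/3), the labor demand is L(w) = (40/w)^(3).
At w = 8: L = 125. At w = 10: L = 64.

L* = 64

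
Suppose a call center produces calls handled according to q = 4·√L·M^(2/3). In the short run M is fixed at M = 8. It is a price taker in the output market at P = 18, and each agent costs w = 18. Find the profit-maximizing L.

L* = 64

With M = 8, MP_L = (1/2)·4·L^(-1/2)·8^(2/3) = 8·L^(-1/2).
Profit maximization for a price taker requires P·MP_L = w: 18·8·L^(-1/2) = 18.
So L^(-1/2) = 0.125, which gives L = 64.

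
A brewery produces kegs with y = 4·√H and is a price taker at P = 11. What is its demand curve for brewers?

MP_H = (1/2)·4·H^(-1/2) = 2·H^(-1/2).
Setting P·MP_H = w: 22·H^(-1/2) = w.
Solving for H: H^(-1/2) = w/22, so H = (22/w)^(2).

H(w) = 484/w²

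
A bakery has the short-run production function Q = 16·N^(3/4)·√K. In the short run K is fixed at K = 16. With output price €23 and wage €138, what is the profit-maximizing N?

N* = 4096

With K = 16, MP_N = (3/4)·16·N^(-1/4)·16^(1/2) = 48·N^(-1/4).
Profit maximization for a price taker requires P·MP_N = w: 23·48·N^(-1/4) = 138.
So N^(-1/4) = 0.125, which gives N = 4096.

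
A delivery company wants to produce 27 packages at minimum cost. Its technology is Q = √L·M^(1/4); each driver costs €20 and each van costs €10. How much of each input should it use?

Cost minimization requires the marginal rate of technical substitution to equal the input-price ratio: MP_L/MP_M = w/r.
Here MP_L/MP_M = (1/2)·(M/L)/(1/4) = 2·(M/L). Setting this equal to 20/10 = 2 gives M = L.
Substituting into Q = 27: L^(1/2)·(L)^(1/4) = 27.
Solving, L = 81 and M = 81.

L* = 81, M* = 81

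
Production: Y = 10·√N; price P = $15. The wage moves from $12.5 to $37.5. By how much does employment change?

From P·MP_N = w with MP_N = 5·N^(-1/2), the labor demand is N(w) = (75/w)^(2).
At w = 12.5: N = 36. At w = 37.5: N = 4.
ΔN = 4 − 36 = -32.

ΔN = -32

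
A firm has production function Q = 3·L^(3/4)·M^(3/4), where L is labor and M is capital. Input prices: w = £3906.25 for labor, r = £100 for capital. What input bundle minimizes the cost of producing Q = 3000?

L* = 16, M* = 625

Cost minimization requires the marginal rate of technical substitution to equal the input-price ratio: MP_L/MP_M = w/r.
Here MP_L/MP_M = (3/4)·(M/L)/(3/4) = (M/L). Setting this equal to 3906.25/100 = 39.0625 gives M = 39.0625L.
Substituting into Q = 3000: 3·L^(3/4)·(39.0625L)^(3/4) = 3000.
Solving, L = 16 and M = 625.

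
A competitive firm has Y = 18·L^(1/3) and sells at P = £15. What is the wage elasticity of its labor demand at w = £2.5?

MP_L = (1/3)·18·L^(-2/3), so P·MP_L = w gives 90·L^(-2/3) = w.
Solving, L(w) = (90/w)^(3/2). This is a constant-elasticity form: L ∝ w^(−3/2), so ε = −3/2.

ε = -1.5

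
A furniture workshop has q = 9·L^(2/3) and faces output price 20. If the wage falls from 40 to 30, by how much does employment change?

From P·MP_L = w with MP_L = 6·L^(-1/3), the labor demand is L(w) = (120/w)^(3).
At w = 40: L = 27. At w = 30: L = 64.
ΔL = 64 − 27 = 37.

ΔL = 37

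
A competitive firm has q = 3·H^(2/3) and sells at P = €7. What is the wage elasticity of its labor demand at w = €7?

MP_H = (2/3)·3·H^(-1/3), so P·MP_H = w gives 14·H^(-1/3) = w.
Solving, H(w) = (14/w)^(3). This is a constant-elasticity form: H ∝ w^(−3), so ε = −3.

ε = -3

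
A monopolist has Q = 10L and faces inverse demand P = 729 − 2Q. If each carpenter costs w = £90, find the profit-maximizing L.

L* = 18

Marginal revenue from the inverse demand is MR = 729 − 4Q.
The marginal product is MP_L = 10.
A monopolist hires until marginal revenue product equals the wage: MR·MP_L = w.
(729 − 40L)·10 = 90, so L = 18.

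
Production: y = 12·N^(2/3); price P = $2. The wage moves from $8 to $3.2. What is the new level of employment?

From P·MP_N = w with MP_N = 8·N^(-1/3), the labor demand is N(w) = (16/w)^(3).
At w = 8: N = 8. At w = 3.2: N = 125.

N* = 125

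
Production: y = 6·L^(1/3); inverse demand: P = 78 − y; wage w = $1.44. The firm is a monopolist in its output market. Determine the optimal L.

Marginal revenue from the inverse demand is MR = 78 − 2y.
The marginal product is MP_L = 2·L^(-2/3).
A monopolist hires until marginal revenue product equals the wage: MR·MP_L = w.
At L, y = 6·L^(1/3). Substituting and solving: (78 − 12·L^(1/3))·2·L^(-2/3) = 1.44 gives L = 125.

L* = 125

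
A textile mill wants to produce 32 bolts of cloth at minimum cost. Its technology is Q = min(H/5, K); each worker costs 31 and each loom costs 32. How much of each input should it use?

With a fixed-proportions technology, the cost-minimizing bundle uses no slack in either input: H/5 = K = Q.
So H = 5·32 = 160 and K = 32.

H* = 160, K* = 32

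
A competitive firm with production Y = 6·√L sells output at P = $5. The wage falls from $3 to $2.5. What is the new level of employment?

L* = 36

From P·MP_L = w with MP_L = 3·L^(-1/2), the labor demand is L(w) = (15/w)^(2).
At w = 3: L = 25. At w = 2.5: L = 36.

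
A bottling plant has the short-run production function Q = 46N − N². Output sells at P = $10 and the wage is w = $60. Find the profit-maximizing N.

The marginal product of N is MP_N = 46 − 2N.
A price-taking firm hires until the value of the marginal product equals the wage: P·MP_N = w, so 10·(46 − 2N) = 60.
Then 46 − 2N = 6, giving N = 20.

N* = 20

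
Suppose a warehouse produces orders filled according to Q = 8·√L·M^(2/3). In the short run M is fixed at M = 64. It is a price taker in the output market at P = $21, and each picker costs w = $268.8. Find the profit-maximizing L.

With M = 64, MP_L = (1/2)·8·L^(-1/2)·64^(2/3) = 64·L^(-1/2).
Profit maximization for a price taker requires P·MP_L = w: 21·64·L^(-1/2) = 268.8.
So L^(-1/2) = 0.2, which gives L = 25.

L* = 25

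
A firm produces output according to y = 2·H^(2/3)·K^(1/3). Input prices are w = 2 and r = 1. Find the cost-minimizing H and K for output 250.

Cost minimization requires the marginal rate of technical substitution to equal the input-price ratio: MP_H/MP_K = w/r.
Here MP_H/MP_K = (2/3)·(K/H)/(1/3) = 2·(K/H). Setting this equal to 2/1 = 2 gives K = H.
Substituting into y = 250: 2·H^(2/3)·(H)^(1/3) = 250.
Solving, H = 125 and K = 125.

H* = 125, K* = 125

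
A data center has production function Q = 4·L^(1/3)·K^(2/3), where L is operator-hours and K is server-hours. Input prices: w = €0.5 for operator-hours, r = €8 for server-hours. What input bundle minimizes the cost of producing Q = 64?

Cost minimization requires the marginal rate of technical substitution to equal the input-price ratio: MP_L/MP_K = w/r.
Here MP_L/MP_K = (1/3)·(K/L)/(2/3) = 0.5·(K/L). Setting this equal to 0.5/8 = 0.0625 gives K = 0.125L.
Substituting into Q = 64: 4·L^(1/3)·(0.125L)^(2/3) = 64.
Solving, L = 64 and K = 8.

L* = 64, K* = 8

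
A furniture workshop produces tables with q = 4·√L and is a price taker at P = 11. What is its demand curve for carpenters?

L(w) = 484/w²

MP_L = (1/2)·4·L^(-1/2) = 2·L^(-1/2).
Setting P·MP_L = w: 22·L^(-1/2) = w.
Solving for L: L^(-1/2) = w/22, so L = (22/w)^(2).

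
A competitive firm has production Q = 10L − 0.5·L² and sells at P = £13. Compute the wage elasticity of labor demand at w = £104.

From P·MP_L = w with MP_L = 10 − L, labor demand is L(w) = 10 − w/13.
dL/dw = −1/(13) = -1/13.
At w = 104, L = 2, so ε = (dL/dw)·(w/L) = (-1/13)·(104/2) = -4.

ε = -4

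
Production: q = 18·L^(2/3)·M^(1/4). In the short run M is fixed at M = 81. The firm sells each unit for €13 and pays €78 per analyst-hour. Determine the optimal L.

With M = 81, MP_L = (2/3)·18·L^(-1/3)·81^(1/4) = 36·L^(-1/3).
Profit maximization for a price taker requires P·MP_L = w: 13·36·L^(-1/3) = 78.
So L^(-1/3) = 1/6, which gives L = 216.

L* = 216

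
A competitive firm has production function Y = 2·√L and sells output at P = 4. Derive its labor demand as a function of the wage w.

L(w) = 16/w²

MP_L = (1/2)·2·L^(-1/2) = L^(-1/2).
Setting P·MP_L = w: 4·L^(-1/2) = w.
Solving for L: L^(-1/2) = w/4, so L = (4/w)^(2).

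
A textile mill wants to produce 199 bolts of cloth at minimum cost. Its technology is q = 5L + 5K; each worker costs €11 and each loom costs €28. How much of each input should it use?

L* = 39.8, K* = 0

The inputs are perfect substitutes, so the firm uses whichever has the lower cost per unit of output.
Cost per unit of output via L is w/5 = 2.2; via K it is r/5 = 5.6. L is cheaper.
Producing q = 199 with L alone: L = 39.8, K = 0.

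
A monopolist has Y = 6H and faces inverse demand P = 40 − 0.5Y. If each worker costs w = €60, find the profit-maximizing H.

Marginal revenue from the inverse demand is MR = 40 − Y.
The marginal product is MP_H = 6.
A monopolist hires until marginal revenue product equals the wage: MR·MP_H = w.
(40 − 6H)·6 = 60, so H = 5.

H* = 5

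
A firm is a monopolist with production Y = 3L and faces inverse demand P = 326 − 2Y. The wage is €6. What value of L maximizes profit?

Marginal revenue from the inverse demand is MR = 326 − 4Y.
The marginal product is MP_L = 3.
A monopolist hires until marginal revenue product equals the wage: MR·MP_L = w.
(326 − 12L)·3 = 6, so L = 27.

L* = 27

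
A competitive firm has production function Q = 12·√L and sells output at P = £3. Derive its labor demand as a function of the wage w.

MP_L = (1/2)·12·L^(-1/2) = 6·L^(-1/2).
Setting P·MP_L = w: 18·L^(-1/2) = w.
Solving for L: L^(-1/2) = w/18, so L = (18/w)^(2).

L(w) = 324/w²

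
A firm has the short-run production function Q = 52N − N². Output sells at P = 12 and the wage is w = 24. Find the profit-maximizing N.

The marginal product of N is MP_N = 52 − 2N.
A price-taking firm hires until the value of the marginal product equals the wage: P·MP_N = w, so 12·(52 − 2N) = 24.
Then 52 − 2N = 2, giving N = 25.

N* = 25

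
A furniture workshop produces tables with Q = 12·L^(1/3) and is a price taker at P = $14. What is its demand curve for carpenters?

L(w) = (56/w)^(3/2)

MP_L = (1/3)·12·L^(-2/3) = 4·L^(-2/3).
Setting P·MP_L = w: 56·L^(-2/3) = w.
Solving for L: L^(-2/3) = w/56, so L = (56/w)^(3/2).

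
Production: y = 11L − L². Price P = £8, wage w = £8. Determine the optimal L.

The marginal product of L is MP_L = 11 − 2L.
A price-taking firm hires until the value of the marginal product equals the wage: P·MP_L = w, so 8·(11 − 2L) = 8.
Then 11 − 2L = 1, giving L = 5.

L* = 5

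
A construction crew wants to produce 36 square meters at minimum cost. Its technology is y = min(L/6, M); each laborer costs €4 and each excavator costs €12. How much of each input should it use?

L* = 216, M* = 36

With a fixed-proportions technology, the cost-minimizing bundle uses no slack in either input: L/6 = M = y.
So L = 6·36 = 216 and M = 36.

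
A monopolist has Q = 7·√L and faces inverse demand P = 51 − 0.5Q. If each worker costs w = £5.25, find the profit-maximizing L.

Marginal revenue from the inverse demand is MR = 51 − Q.
The marginal product is MP_L = 3.5·L^(-1/2).
A monopolist hires until marginal revenue product equals the wage: MR·MP_L = w.
At L, Q = 7·√L. Substituting and solving: (51 − 7·√L)·3.5·L^(-1/2) = 5.25 gives L = 36.

L* = 36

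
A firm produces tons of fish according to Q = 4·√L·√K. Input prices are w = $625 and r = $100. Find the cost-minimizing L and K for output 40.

L* = 4, K* = 25

Cost minimization requires the marginal rate of technical substitution to equal the input-price ratio: MP_L/MP_K = w/r.
Here MP_L/MP_K = (1/2)·(K/L)/(1/2) = (K/L). Setting this equal to 625/100 = 6.25 gives K = 6.25L.
Substituting into Q = 40: 4·L^(1/2)·(6.25L)^(1/2) = 40.
Solving, L = 4 and K = 25.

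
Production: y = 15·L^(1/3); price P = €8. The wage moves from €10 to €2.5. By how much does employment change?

ΔL = 56

From P·MP_L = w with MP_L = 5·L^(-2/3), the labor demand is L(w) = (40/w)^(3/2).
At w = 10: L = 8. At w = 2.5: L = 64.
ΔL = 64 − 8 = 56.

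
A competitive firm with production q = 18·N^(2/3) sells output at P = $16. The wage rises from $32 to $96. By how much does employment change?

From P·MP_N = w with MP_N = 12·N^(-1/3), the labor demand is N(w) = (192/w)^(3).
At w = 32: N = 216. At w = 96: N = 8.
ΔN = 8 − 216 = -208.

ΔN = -208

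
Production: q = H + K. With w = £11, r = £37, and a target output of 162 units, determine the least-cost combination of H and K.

The inputs are perfect substitutes, so the firm uses whichever has the lower cost per unit of output.
Cost per unit of output via H is 11; via K it is 37. H is cheaper.
Producing q = 162 with H alone: H = 162, K = 0.

H* = 162, K* = 0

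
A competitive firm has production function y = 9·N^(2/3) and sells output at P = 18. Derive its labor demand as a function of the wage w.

MP_N = (2/3)·9·N^(-1/3) = 6·N^(-1/3).
Setting P·MP_N = w: 108·N^(-1/3) = w.
Solving for N: N^(-1/3) = w/108, so N = (108/w)^(3).

N(w) = 1259712/w³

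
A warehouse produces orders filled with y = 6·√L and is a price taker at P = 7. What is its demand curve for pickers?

MP_L = (1/2)·6·L^(-1/2) = 3·L^(-1/2).
Setting P·MP_L = w: 21·L^(-1/2) = w.
Solving for L: L^(-1/2) = w/21, so L = (21/w)^(2).

L(w) = 441/w²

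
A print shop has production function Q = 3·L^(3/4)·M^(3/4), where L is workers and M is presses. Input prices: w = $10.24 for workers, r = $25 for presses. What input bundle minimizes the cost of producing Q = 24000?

L* = 625, M* = 256

Cost minimization requires the marginal rate of technical substitution to equal the input-price ratio: MP_L/MP_M = w/r.
Here MP_L/MP_M = (3/4)·(M/L)/(3/4) = (M/L). Setting this equal to 10.24/25 = 0.4096 gives M = 0.4096L.
Substituting into Q = 24000: 3·L^(3/4)·(0.4096L)^(3/4) = 24000.
Solving, L = 625 and M = 256.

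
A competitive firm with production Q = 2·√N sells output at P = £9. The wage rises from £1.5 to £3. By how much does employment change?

From P·MP_N = w with MP_N = N^(-1/2), the labor demand is N(w) = (9/w)^(2).
At w = 1.5: N = 36. At w = 3: N = 9.
ΔN = 9 − 36 = -27.

ΔN = -27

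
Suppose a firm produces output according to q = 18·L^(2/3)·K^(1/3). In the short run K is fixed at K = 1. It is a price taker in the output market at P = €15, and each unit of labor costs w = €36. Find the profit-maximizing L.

L* = 125

With K = 1, MP_L = (2/3)·18·L^(-1/3)·1^(1/3) = 12·L^(-1/3).
Profit maximization for a price taker requires P·MP_L = w: 15·12·L^(-1/3) = 36.
So L^(-1/3) = 0.2, which gives L = 125.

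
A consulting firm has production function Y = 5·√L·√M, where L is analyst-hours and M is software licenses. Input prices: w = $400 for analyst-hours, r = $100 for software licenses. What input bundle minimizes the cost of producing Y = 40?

L* = 4, M* = 16

Cost minimization requires the marginal rate of technical substitution to equal the input-price ratio: MP_L/MP_M = w/r.
Here MP_L/MP_M = (1/2)·(M/L)/(1/2) = (M/L). Setting this equal to 400/100 = 4 gives M = 4L.
Substituting into Y = 40: 5·L^(1/2)·(4L)^(1/2) = 40.
Solving, L = 4 and M = 16.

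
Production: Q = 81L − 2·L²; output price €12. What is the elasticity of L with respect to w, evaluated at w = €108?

ε = -0.125

From P·MP_L = w with MP_L = 81 − 4L, labor demand is L(w) = (81 − w/12)/4.
dL/dw = −1/(48) = -1/48.
At w = 108, L = 18, so ε = (dL/dw)·(w/L) = (-1/48)·(108/18) = -0.125.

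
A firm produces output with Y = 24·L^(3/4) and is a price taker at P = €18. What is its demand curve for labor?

MP_L = (3/4)·24·L^(-1/4) = 18·L^(-1/4).
Setting P·MP_L = w: 324·L^(-1/4) = w.
Solving for L: L^(-1/4) = w/324, so L = (324/w)^(4).

L(w) = (324/w)^(4)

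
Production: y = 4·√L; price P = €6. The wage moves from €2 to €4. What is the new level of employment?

From P·MP_L = w with MP_L = 2·L^(-1/2), the labor demand is L(w) = (12/w)^(2).
At w = 2: L = 36. At w = 4: L = 9.

L* = 9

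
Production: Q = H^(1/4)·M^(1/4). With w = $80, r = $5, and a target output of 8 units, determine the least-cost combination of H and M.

H* = 16, M* = 256

Cost minimization requires the marginal rate of technical substitution to equal the input-price ratio: MP_H/MP_M = w/r.
Here MP_H/MP_M = (1/4)·(M/H)/(1/4) = (M/H). Setting this equal to 80/5 = 16 gives M = 16H.
Substituting into Q = 8: H^(1/4)·(16H)^(1/4) = 8.
Solving, H = 16 and M = 256.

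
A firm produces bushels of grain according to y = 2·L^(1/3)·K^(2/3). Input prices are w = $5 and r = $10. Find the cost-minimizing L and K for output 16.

L* = 8, K* = 8

Cost minimization requires the marginal rate of technical substitution to equal the input-price ratio: MP_L/MP_K = w/r.
Here MP_L/MP_K = (1/3)·(K/L)/(2/3) = 0.5·(K/L). Setting this equal to 5/10 = 0.5 gives K = L.
Substituting into y = 16: 2·L^(1/3)·(L)^(2/3) = 16.
Solving, L = 8 and K = 8.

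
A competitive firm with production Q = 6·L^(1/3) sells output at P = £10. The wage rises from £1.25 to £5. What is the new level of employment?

L* = 8

From P·MP_L = w with MP_L = 2·L^(-2/3), the labor demand is L(w) = (20/w)^(3/2).
At w = 1.25: L = 64. At w = 5: L = 8.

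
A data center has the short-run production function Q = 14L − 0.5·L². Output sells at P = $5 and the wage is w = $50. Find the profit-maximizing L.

L* = 4

The marginal product of L is MP_L = 14 − L.
A price-taking firm hires until the value of the marginal product equals the wage: P·MP_L = w, so 5·(14 − L) = 50.
Then 14 − L = 10, giving L = 4.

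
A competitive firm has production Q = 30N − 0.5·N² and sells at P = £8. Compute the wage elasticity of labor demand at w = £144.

From P·MP_N = w with MP_N = 30 − N, labor demand is N(w) = 30 − w/8.
dN/dw = −1/(8) = -0.125.
At w = 144, N = 12, so ε = (dN/dw)·(w/N) = (-0.125)·(144/12) = -1.5.

ε = -1.5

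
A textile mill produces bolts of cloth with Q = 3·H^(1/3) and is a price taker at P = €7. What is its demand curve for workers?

MP_H = (1/3)·3·H^(-2/3) = H^(-2/3).
Setting P·MP_H = w: 7·H^(-2/3) = w.
Solving for H: H^(-2/3) = w/7, so H = (7/w)^(3/2).

H(w) = (7/w)^(3/2)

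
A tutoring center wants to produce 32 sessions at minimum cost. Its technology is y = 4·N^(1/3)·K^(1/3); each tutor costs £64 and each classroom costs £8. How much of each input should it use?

Cost minimization requires the marginal rate of technical substitution to equal the input-price ratio: MP_N/MP_K = w/r.
Here MP_N/MP_K = (1/3)·(K/N)/(1/3) = (K/N). Setting this equal to 64/8 = 8 gives K = 8N.
Substituting into y = 32: 4·N^(1/3)·(8N)^(1/3) = 32.
Solving, N = 8 and K = 64.

N* = 8, K* = 64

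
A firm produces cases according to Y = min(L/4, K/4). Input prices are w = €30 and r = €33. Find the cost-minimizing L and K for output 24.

L* = 96, K* = 96

With a fixed-proportions technology, the cost-minimizing bundle uses no slack in either input: L/4 = K/4 = Y.
So L = 4·24 = 96 and K = 4·24 = 96.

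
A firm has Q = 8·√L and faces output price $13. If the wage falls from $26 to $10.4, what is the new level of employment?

From P·MP_L = w with MP_L = 4·L^(-1/2), the labor demand is L(w) = (52/w)^(2).
At w = 26: L = 4. At w = 10.4: L = 25.

L* = 25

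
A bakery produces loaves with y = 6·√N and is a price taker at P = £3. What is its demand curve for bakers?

N(w) = 81/w²

MP_N = (1/2)·6·N^(-1/2) = 3·N^(-1/2).
Setting P·MP_N = w: 9·N^(-1/2) = w.
Solving for N: N^(-1/2) = w/9, so N = (9/w)^(2).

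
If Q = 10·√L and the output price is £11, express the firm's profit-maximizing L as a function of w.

L(w) = 3025/w²

MP_L = (1/2)·10·L^(-1/2) = 5·L^(-1/2).
Setting P·MP_L = w: 55·L^(-1/2) = w.
Solving for L: L^(-1/2) = w/55, so L = (55/w)^(2).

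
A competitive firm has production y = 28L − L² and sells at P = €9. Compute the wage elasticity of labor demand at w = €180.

From P·MP_L = w with MP_L = 28 − 2L, labor demand is L(w) = (28 − w/9)/2.
dL/dw = −1/(18) = -1/18.
At w = 180, L = 4, so ε = (dL/dw)·(w/L) = (-1/18)·(180/4) = -2.5.

ε = -2.5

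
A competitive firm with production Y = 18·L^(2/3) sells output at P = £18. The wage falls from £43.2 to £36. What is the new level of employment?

From P·MP_L = w with MP_L = 12·L^(-1/3), the labor demand is L(w) = (216/w)^(3).
At w = 43.2: L = 125. At w = 36: L = 216.

L* = 216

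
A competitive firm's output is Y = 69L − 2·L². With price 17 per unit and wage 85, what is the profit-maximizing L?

The marginal product of L is MP_L = 69 − 4L.
A price-taking firm hires until the value of the marginal product equals the wage: P·MP_L = w, so 17·(69 − 4L) = 85.
Then 69 − 4L = 5, giving L = 16.

L* = 16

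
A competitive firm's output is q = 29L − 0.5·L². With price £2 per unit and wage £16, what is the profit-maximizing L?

The marginal product of L is MP_L = 29 − L.
A price-taking firm hires until the value of the marginal product equals the wage: P·MP_L = w, so 2·(29 − L) = 16.
Then 29 − L = 8, giving L = 21.

L* = 21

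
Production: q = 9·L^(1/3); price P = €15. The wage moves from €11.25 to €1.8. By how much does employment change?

From P·MP_L = w with MP_L = 3·L^(-2/3), the labor demand is L(w) = (45/w)^(3/2).
At w = 11.25: L = 8. At w = 1.8: L = 125.
ΔL = 125 − 8 = 117.

ΔL = 117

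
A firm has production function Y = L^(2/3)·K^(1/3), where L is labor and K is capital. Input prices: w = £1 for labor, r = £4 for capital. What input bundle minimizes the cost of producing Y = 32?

L* = 64, K* = 8

Cost minimization requires the marginal rate of technical substitution to equal the input-price ratio: MP_L/MP_K = w/r.
Here MP_L/MP_K = (2/3)·(K/L)/(1/3) = 2·(K/L). Setting this equal to 1/4 = 0.25 gives K = 0.125L.
Substituting into Y = 32: L^(2/3)·(0.125L)^(1/3) = 32.
Solving, L = 64 and K = 8.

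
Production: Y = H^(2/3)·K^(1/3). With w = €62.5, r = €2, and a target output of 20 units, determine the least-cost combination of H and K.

Cost minimization requires the marginal rate of technical substitution to equal the input-price ratio: MP_H/MP_K = w/r.
Here MP_H/MP_K = (2/3)·(K/H)/(1/3) = 2·(K/H). Setting this equal to 62.5/2 = 31.25 gives K = 15.625H.
Substituting into Y = 20: H^(2/3)·(15.625H)^(1/3) = 20.
Solving, H = 8 and K = 125.

H* = 8, K* = 125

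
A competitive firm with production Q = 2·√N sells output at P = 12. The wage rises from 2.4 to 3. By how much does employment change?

From P·MP_N = w with MP_N = N^(-1/2), the labor demand is N(w) = (12/w)^(2).
At w = 2.4: N = 25. At w = 3: N = 16.
ΔN = 16 − 25 = -9.

ΔN = -9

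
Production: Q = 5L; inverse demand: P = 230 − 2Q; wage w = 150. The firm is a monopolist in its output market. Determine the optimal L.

Marginal revenue from the inverse demand is MR = 230 − 4Q.
The marginal product is MP_L = 5.
A monopolist hires until marginal revenue product equals the wage: MR·MP_L = w.
(230 − 20L)·5 = 150, so L = 10.

L* = 10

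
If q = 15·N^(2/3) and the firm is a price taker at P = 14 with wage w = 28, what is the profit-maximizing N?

MP_N = (2/3)·15·N^(-1/3) = 10·N^(-1/3).
Profit maximization for a price taker requires P·MP_N = w: 14·10·N^(-1/3) = 28.
So N^(-1/3) = 0.2, which gives N = 125.

N* = 125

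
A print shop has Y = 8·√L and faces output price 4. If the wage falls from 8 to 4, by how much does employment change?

From P·MP_L = w with MP_L = 4·L^(-1/2), the labor demand is L(w) = (16/w)^(2).
At w = 8: L = 4. At w = 4: L = 16.
ΔL = 16 − 4 = 12.

ΔL = 12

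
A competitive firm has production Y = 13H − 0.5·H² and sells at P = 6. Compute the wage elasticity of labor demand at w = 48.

ε = -1.6

From P·MP_H = w with MP_H = 13 − H, labor demand is H(w) = 13 − w/6.
dH/dw = −1/(6) = -1/6.
At w = 48, H = 5, so ε = (dH/dw)·(w/H) = (-1/6)·(48/5) = -1.6.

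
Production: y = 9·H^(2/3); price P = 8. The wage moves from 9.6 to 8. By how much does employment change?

ΔH = 91

From P·MP_H = w with MP_H = 6·H^(-1/3), the labor demand is H(w) = (48/w)^(3).
At w = 9.6: H = 125. At w = 8: H = 216.
ΔH = 216 − 125 = 91.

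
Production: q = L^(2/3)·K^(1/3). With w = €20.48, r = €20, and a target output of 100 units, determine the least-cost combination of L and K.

L* = 125, K* = 64

Cost minimization requires the marginal rate of technical substitution to equal the input-price ratio: MP_L/MP_K = w/r.
Here MP_L/MP_K = (2/3)·(K/L)/(1/3) = 2·(K/L). Setting this equal to 20.48/20 = 1.024 gives K = 0.512L.
Substituting into q = 100: L^(2/3)·(0.512L)^(1/3) = 100.
Solving, L = 125 and K = 64.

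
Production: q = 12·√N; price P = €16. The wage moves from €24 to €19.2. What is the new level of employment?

From P·MP_N = w with MP_N = 6·N^(-1/2), the labor demand is N(w) = (96/w)^(2).
At w = 24: N = 16. At w = 19.2: N = 25.

N* = 25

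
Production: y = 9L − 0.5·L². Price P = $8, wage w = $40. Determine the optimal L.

L* = 4

The marginal product of L is MP_L = 9 − L.
A price-taking firm hires until the value of the marginal product equals the wage: P·MP_L = w, so 8·(9 − L) = 40.
Then 9 − L = 5, giving L = 4.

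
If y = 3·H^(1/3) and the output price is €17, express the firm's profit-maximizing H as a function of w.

MP_H = (1/3)·3·H^(-2/3) = H^(-2/3).
Setting P·MP_H = w: 17·H^(-2/3) = w.
Solving for H: H^(-2/3) = w/17, so H = (17/w)^(3/2).

H(w) = (17/w)^(3/2)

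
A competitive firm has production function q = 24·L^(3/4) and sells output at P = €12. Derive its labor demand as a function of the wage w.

MP_L = (3/4)·24·L^(-1/4) = 18·L^(-1/4).
Setting P·MP_L = w: 216·L^(-1/4) = w.
Solving for L: L^(-1/4) = w/216, so L = (216/w)^(4).

L(w) = (216/w)^(4)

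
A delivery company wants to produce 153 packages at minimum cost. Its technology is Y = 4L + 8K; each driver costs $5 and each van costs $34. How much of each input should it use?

L* = 38.25, K* = 0

The inputs are perfect substitutes, so the firm uses whichever has the lower cost per unit of output.
Cost per unit of output via L is w/4 = 1.25; via K it is r/8 = 4.25. L is cheaper.
Producing Y = 153 with L alone: L = 38.25, K = 0.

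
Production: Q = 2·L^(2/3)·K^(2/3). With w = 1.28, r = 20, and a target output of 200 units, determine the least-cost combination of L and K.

Cost minimization requires the marginal rate of technical substitution to equal the input-price ratio: MP_L/MP_K = w/r.
Here MP_L/MP_K = (2/3)·(K/L)/(2/3) = (K/L). Setting this equal to 1.28/20 = 0.064 gives K = 0.064L.
Substituting into Q = 200: 2·L^(2/3)·(0.064L)^(2/3) = 200.
Solving, L = 125 and K = 8.

L* = 125, K* = 8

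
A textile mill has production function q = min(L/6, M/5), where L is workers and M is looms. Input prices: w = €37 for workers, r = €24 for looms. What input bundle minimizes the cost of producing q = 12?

With a fixed-proportions technology, the cost-minimizing bundle uses no slack in either input: L/6 = M/5 = q.
So L = 6·12 = 72 and M = 5·12 = 60.

L* = 72, M* = 60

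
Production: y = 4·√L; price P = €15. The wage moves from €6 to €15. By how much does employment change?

From P·MP_L = w with MP_L = 2·L^(-1/2), the labor demand is L(w) = (30/w)^(2).
At w = 6: L = 25. At w = 15: L = 4.
ΔL = 4 − 25 = -21.

ΔL = -21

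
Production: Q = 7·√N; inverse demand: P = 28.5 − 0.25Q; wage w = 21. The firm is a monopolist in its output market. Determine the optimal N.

Marginal revenue from the inverse demand is MR = 28.5 − 0.5Q.
The marginal product is MP_N = 3.5·N^(-1/2).
A monopolist hires until marginal revenue product equals the wage: MR·MP_N = w.
At N, Q = 7·√N. Substituting and solving: (28.5 − 3.5·√N)·3.5·N^(-1/2) = 21 gives N = 9.

N* = 9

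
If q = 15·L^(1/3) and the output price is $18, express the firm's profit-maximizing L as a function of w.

MP_L = (1/3)·15·L^(-2/3) = 5·L^(-2/3).
Setting P·MP_L = w: 90·L^(-2/3) = w.
Solving for L: L^(-2/3) = w/90, so L = (90/w)^(3/2).

L(w) = (90/w)^(3/2)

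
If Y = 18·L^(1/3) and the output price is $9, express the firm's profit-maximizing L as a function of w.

MP_L = (1/3)·18·L^(-2/3) = 6·L^(-2/3).
Setting P·MP_L = w: 54·L^(-2/3) = w.
Solving for L: L^(-2/3) = w/54, so L = (54/w)^(3/2).

L(w) = (54/w)^(3/2)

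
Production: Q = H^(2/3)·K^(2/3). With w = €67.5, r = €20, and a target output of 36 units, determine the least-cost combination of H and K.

Cost minimization requires the marginal rate of technical substitution to equal the input-price ratio: MP_H/MP_K = w/r.
Here MP_H/MP_K = (2/3)·(K/H)/(2/3) = (K/H). Setting this equal to 67.5/20 = 3.375 gives K = 3.375H.
Substituting into Q = 36: H^(2/3)·(3.375H)^(2/3) = 36.
Solving, H = 8 and K = 27.

H* = 8, K* = 27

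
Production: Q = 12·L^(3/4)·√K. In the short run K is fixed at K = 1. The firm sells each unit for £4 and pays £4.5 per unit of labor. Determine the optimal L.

L* = 4096

With K = 1, MP_L = (3/4)·12·L^(-1/4)·1^(1/2) = 9·L^(-1/4).
Profit maximization for a price taker requires P·MP_L = w: 4·9·L^(-1/4) = 4.5.
So L^(-1/4) = 0.125, which gives L = 4096.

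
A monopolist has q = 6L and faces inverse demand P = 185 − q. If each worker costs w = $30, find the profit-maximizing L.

Marginal revenue from the inverse demand is MR = 185 − 2q.
The marginal product is MP_L = 6.
A monopolist hires until marginal revenue product equals the wage: MR·MP_L = w.
(185 − 12L)·6 = 30, so L = 15.

L* = 15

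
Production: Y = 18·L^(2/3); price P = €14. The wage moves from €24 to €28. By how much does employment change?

From P·MP_L = w with MP_L = 12·L^(-1/3), the labor demand is L(w) = (168/w)^(3).
At w = 24: L = 343. At w = 28: L = 216.
ΔL = 216 − 343 = -127.

ΔL = -127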